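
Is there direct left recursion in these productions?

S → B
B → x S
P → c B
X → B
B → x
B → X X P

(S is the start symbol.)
Direct left recursion occurs when N → N α for some non-terminal N (the right-hand side begins with the left-hand side itself).

S → B: starts with B
B → x S: starts with x
P → c B: starts with c
X → B: starts with B
B → x: starts with x
B → X X P: starts with X

No direct left recursion found.

Answer: No direct left recursion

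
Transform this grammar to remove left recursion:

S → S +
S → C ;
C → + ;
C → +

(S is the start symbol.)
S → C ; S'
S' → + S'
S' → ε
C → + ;
C → +

S is directly left-recursive. The standard transformation for
  A → A α₁ | ... | A α_m | β₁ | ... | β_n
is
  A  → β₁ A' | ... | β_n A'
  A' → α₁ A' | ... | α_m A' | ε

S → C ; becomes S → C ; S'
S → S + becomes S' → + S'
Add S' → ε

Productions for other non-terminals are unchanged:
  C → + ;
  C → +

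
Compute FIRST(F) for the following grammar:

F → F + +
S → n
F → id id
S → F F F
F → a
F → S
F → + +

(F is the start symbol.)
{ '+', 'a', 'id', 'n' }

To compute FIRST(F), examine every production with F on the left-hand side, reading each right-hand side left to right until a non-nullable symbol is reached.

FIRST sets of the other non-terminals involved (by the same procedure, iterated to a fixed point):
  FIRST(S) = { '+', 'a', 'id', 'n' }

From F → F + +:
  - F is the symbol being defined: contributes nothing new
    F is not nullable, so stop
From F → id id:
  - id is a terminal: add 'id' and stop
From F → a:
  - a is a terminal: add 'a' and stop
From F → S:
  - S is a non-terminal: add FIRST(S) \ {ε} = { '+', 'a', 'id', 'n' }
    S is not nullable, so stop
From F → + +:
  - '+' is a terminal: add '+' and stop

Collecting: FIRST(F) = { '+', 'a', 'id', 'n' }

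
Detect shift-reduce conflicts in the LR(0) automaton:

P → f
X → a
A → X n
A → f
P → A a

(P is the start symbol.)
No shift-reduce conflicts

Augment with P' → P and build the canonical LR(0) collection (I0 = CLOSURE({[P' → . P]}), then GOTO on every symbol after a dot until no new states appear). It has 8 states:
  I0: { [A → . X n], [A → . f], [P → . A a], [P → . f], [P' → . P], [X → . a] }  — shift
  I1: { [P → A . a] }  — shift
  I2: { [P' → P .] }  — accept
  I3: { [A → X . n] }  — shift
  I4: { [X → a .] }  — reduce
  I5: { [A → f .], [P → f .] }  — 2 reduces
  I6: { [A → X n .] }  — reduce
  I7: { [P → A a .] }  — reduce

No state contains both a complete item and a shift item.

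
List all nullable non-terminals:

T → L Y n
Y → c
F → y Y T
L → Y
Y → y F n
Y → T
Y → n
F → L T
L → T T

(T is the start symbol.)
None

A non-terminal is nullable if it can derive ε (the empty string): either it has an ε-production, or it has a production whose right-hand side consists entirely of nullable non-terminals.

There are no ε-productions, so no non-terminal can derive ε.
No non-terminals are nullable.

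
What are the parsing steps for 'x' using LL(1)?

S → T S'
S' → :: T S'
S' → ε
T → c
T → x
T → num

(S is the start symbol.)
LL(1) parsing maintains a stack (initially the start symbol over $) and the input. At each step: if the stack top is a terminal, match it against the current input token; if it is a non-terminal N, replace it with the RHS of M[N, lookahead] (the unique production whose predict set contains the lookahead).

Stack is shown with the top on the left.

Stack   Input  Action
---------------------
S $     x $    output S → T S'
T S' $  x $    output T → x
x S' $  x $    match 'x'
S' $    $      output S' → ε
$       $      accept

The string is accepted.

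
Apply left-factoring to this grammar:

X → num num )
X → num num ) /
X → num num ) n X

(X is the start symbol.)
Left-factoring transforms A → αβ₁ | αβ₂ into A → αA' and A' → β₁ | β₂
(α is the longest common prefix among the alternatives). Repeat until
no nonterminal has two alternatives with a common prefix.

Round 1: X has alternatives sharing prefix 'num num )'. Introduce X': X → num num ) X'
  Add: X' → ε
  Add: X' → /
  Add: X' → n X

No remaining common prefixes — done.

Resulting grammar:
X → num num ) X'
X' → ε
X' → /
X' → n X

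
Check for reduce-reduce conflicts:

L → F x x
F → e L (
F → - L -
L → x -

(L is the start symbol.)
No reduce-reduce conflicts

A reduce-reduce conflict occurs when an LR(0) state has two complete items [A → α .] and [B → β .] — both call for a reduction, and with no lookahead the parser cannot choose between them.

Augment with L' → L and build the canonical LR(0) collection (I0 = CLOSURE({[L' → . L]}), then GOTO on every symbol after a dot until no new states appear). It has 13 states:
  I0: { [F → . - L -], [F → . e L (], [L → . F x x], [L → . x -], [L' → . L] }  — shift
  I1: { [F → - . L -], [F → . - L -], [F → . e L (], [L → . F x x], [L → . x -] }  — shift
  I2: { [L → F . x x] }  — shift
  I3: { [L' → L .] }  — accept
  I4: { [F → . - L -], [F → . e L (], [F → e . L (], [L → . F x x], [L → . x -] }  — shift
  I5: { [L → x . -] }  — shift
  I6: { [L → x - .] }  — reduce
  I7: { [F → e L . (] }  — shift
  I8: { [F → e L ( .] }  — reduce
  I9: { [L → F x . x] }  — shift
  I10: { [L → F x x .] }  — reduce
  I11: { [F → - L . -] }  — shift
  I12: { [F → - L - .] }  — reduce

No state contains more than one complete item.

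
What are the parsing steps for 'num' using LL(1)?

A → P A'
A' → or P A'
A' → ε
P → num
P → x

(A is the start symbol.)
LL(1) parsing maintains a stack (initially the start symbol over $) and the input. At each step: if the stack top is a terminal, match it against the current input token; if it is a non-terminal N, replace it with the RHS of M[N, lookahead] (the unique production whose predict set contains the lookahead).

Stack is shown with the top on the left.

Stack     Input  Action
-----------------------
A $       num $  output A → P A'
P A' $    num $  output P → num
num A' $  num $  match 'num'
A' $      $      output A' → ε
$         $      accept

The string is accepted.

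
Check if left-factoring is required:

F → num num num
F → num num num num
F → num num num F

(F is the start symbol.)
Left-factoring is needed when two productions for the same non-terminal
share a common prefix on the right-hand side.

Productions for F:
  F → num num num
  F → num num num num
  F → num num num F

Found common prefix 'num num num' in productions for F

Answer: Yes, F has productions with common prefix 'num num num'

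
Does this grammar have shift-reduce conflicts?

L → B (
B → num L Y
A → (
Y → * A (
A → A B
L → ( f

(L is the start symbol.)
No shift-reduce conflicts

A shift-reduce conflict occurs when an LR(0) state has both:
  - a complete (reduce) item [A → α .] (dot at the end), and
  - a shift item [B → β . c γ] (dot before a terminal).

Augment with L' → L and build the canonical LR(0) collection (I0 = CLOSURE({[L' → . L]}), then GOTO on every symbol after a dot until no new states appear). It has 14 states:
  I0: { [B → . num L Y], [L → . ( f], [L → . B (], [L' → . L] }  — shift
  I1: { [L → ( . f] }  — shift
  I2: { [L → B . (] }  — shift
  I3: { [L' → L .] }  — accept
  I4: { [B → . num L Y], [B → num . L Y], [L → . ( f], [L → . B (] }  — shift
  I5: { [B → num L . Y], [Y → . * A (] }  — shift
  I6: { [A → . (], [A → . A B], [Y → * . A (] }  — shift
  I7: { [B → num L Y .] }  — reduce
  I8: { [A → ( .] }  — reduce
  I9: { [A → A . B], [B → . num L Y], [Y → * A . (] }  — shift
  I10: { [Y → * A ( .] }  — reduce
  I11: { [A → A B .] }  — reduce
  I12: { [L → B ( .] }  — reduce
  I13: { [L → ( f .] }  — reduce

No state contains both a complete item and a shift item.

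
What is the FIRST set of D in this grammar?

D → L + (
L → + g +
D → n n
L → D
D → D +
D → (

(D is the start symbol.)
{ '(', '+', 'n' }

To compute FIRST(D), examine every production with D on the left-hand side, reading each right-hand side left to right until a non-nullable symbol is reached.

FIRST sets of the other non-terminals involved (by the same procedure, iterated to a fixed point):
  FIRST(L) = { '(', '+', 'n' }

From D → L + (:
  - L is a non-terminal: add FIRST(L) \ {ε} = { '(', '+', 'n' }
    L is not nullable, so stop
From D → n n:
  - n is a terminal: add 'n' and stop
From D → D +:
  - D is the symbol being defined: contributes nothing new
    D is not nullable, so stop
From D → (:
  - '(' is a terminal: add '(' and stop

Collecting: FIRST(D) = { '(', '+', 'n' }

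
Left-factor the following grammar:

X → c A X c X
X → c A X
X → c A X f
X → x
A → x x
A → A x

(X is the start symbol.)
Left-factoring transforms A → αβ₁ | αβ₂ into A → αA' and A' → β₁ | β₂
(α is the longest common prefix among the alternatives). Repeat until
no nonterminal has two alternatives with a common prefix.

Round 1: X has alternatives sharing prefix 'c A X'. Introduce X': X → c A X X'
  Add: X' → c X
  Add: X' → ε
  Add: X' → f

No remaining common prefixes — done.

Resulting grammar:
X → c A X X'
X' → c X
X' → ε
X' → f
X → x
A → x x
A → A x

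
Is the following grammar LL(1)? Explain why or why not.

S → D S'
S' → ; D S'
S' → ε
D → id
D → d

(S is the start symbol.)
A grammar is LL(1) if for each non-terminal N with multiple productions, the predict sets of those productions are pairwise disjoint, where PREDICT(N → α) = (FIRST(α) \ {ε}) ∪ (FOLLOW(N) if α ⇒* ε).

Relevant sets:
  FOLLOW(S') = { $ }

For S':
  PREDICT(S' → ';' D S') = { ';' }
  PREDICT(S' → ε) = { $ }
For D:
  PREDICT(D → id) = { 'id' }
  PREDICT(D → d) = { 'd' }
S has a single production, so nothing to check there.

All predict sets are disjoint. The grammar IS LL(1).

Answer: Yes, the grammar is LL(1).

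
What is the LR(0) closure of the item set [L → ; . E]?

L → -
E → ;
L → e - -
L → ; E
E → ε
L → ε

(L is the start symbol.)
{ [E → . ;], [E → .], [L → ; . E] }

Start with: [L → ; . E]
  [L → ; . E] has the dot before E: add [E → . ;], [E → .]
No further items can be added.

CLOSURE = { [E → . ;], [E → .], [L → ; . E] }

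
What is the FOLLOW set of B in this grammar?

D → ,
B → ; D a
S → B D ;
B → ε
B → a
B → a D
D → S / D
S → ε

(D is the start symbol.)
To compute FOLLOW(B), find every occurrence of B on a right-hand side N → α B β: add FIRST(β) \ {ε}, and if β is empty or nullable also add FOLLOW(N). Iterate to a fixed point.

In S → B D ;: B is followed by D ';', add FIRST(D ';') \ {ε} = { ',', '/', ';', 'a' }

Taking the union: FOLLOW(B) = { ',', '/', ';', 'a' }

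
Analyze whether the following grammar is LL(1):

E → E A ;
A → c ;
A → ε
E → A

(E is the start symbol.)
A grammar is LL(1) if for each non-terminal N with multiple productions, the predict sets of those productions are pairwise disjoint, where PREDICT(N → α) = (FIRST(α) \ {ε}) ∪ (FOLLOW(N) if α ⇒* ε).

Relevant sets:
  FIRST(E) = { ';', 'c', ε }
  FIRST(A) = { 'c', ε }
  FOLLOW(E) = { $, ';', 'c' }
  FOLLOW(A) = { $, ';', 'c' }

For E:
  PREDICT(E → E A ';') = { ';', 'c' }
  PREDICT(E → A) = { $, ';', 'c' }
For A:
  PREDICT(A → c ';') = { 'c' }
  PREDICT(A → ε) = { $, ';', 'c' }

Conflict found: Predict set conflict for E: { ';', 'c' }
The grammar is NOT LL(1).

Answer: No. Predict set conflict for E: { ';', 'c' }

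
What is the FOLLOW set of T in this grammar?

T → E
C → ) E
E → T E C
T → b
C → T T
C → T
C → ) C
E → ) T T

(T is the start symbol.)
{ $, ')', 'b' }

T is the start symbol, so $ ∈ FOLLOW(T).
In E → T E C: T is followed by E C, add FIRST(E C) \ {ε} = { ')', 'b' }
In C → T T: T is followed by T, add FIRST(T) \ {ε} = { ')', 'b' }
In C → T T: T is at the end, add FOLLOW(C)
In C → T: T is at the end, add FOLLOW(C)
In E → ) T T: T is followed by T, add FIRST(T) \ {ε} = { ')', 'b' }
In E → ) T T: T is at the end, add FOLLOW(E)

The FOLLOW sets referred to above (computed the same way, to a fixed point):
  FOLLOW(C) = { $, ')', 'b' }
  FOLLOW(E) = { $, ')', 'b' }

Taking the union: FOLLOW(T) = { $, ')', 'b' }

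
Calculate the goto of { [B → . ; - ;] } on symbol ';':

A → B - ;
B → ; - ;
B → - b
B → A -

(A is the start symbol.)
{ [B → ; . - ;] }

GOTO(I, ';') = CLOSURE({ [A → αX.β] : [A → α.Xβ] ∈ I, X = ';' })

Items with dot before ';', with the dot advanced:
  [B → . ; - ;] → [B → ; . - ;]
Closure adds nothing (no advanced item has the dot before a non-terminal).

GOTO = { [B → ; . - ;] }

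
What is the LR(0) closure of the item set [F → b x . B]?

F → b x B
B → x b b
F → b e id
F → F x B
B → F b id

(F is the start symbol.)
{ [B → . F b id], [B → . x b b], [F → . F x B], [F → . b e id], [F → . b x B], [F → b x . B] }

To compute CLOSURE, for each item [A → α.Bβ] where B is a non-terminal, add [B → .γ] for all productions B → γ; repeat for the newly added items until nothing changes.

Start with: [F → b x . B]
  [F → b x . B] has the dot before B: add [B → . x b b], [B → . F b id]
  [B → . F b id] has the dot before F: add [F → . b x B], [F → . b e id], [F → . F x B]
No further items can be added.

CLOSURE = { [B → . F b id], [B → . x b b], [F → . F x B], [F → . b e id], [F → . b x B], [F → b x . B] }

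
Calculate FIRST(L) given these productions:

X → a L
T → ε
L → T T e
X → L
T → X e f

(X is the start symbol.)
To compute FIRST(L), examine every production with L on the left-hand side, reading each right-hand side left to right until a non-nullable symbol is reached.

FIRST sets of the other non-terminals involved (by the same procedure, iterated to a fixed point):
  FIRST(T) = { 'a', 'e', ε }

From L → T T e:
  - T is a non-terminal: add FIRST(T) \ {ε} = { 'a', 'e' }
    T is nullable, so continue to the next symbol
  - T is a non-terminal: add FIRST(T) \ {ε} = { 'a', 'e' }
    T is nullable, so continue to the next symbol
  - e is a terminal: add 'e' and stop

Collecting: FIRST(L) = { 'a', 'e' }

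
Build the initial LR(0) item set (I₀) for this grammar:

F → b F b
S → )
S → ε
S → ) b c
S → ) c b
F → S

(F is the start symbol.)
First, augment the grammar with F' → F
I₀ = CLOSURE({ [F' → . F] }):
  [F' → . F] has the dot before F: add [F → . b F b], [F → . S]
  [F → . S] has the dot before S: add [S → . )], [S → .], [S → . ) b c], [S → . ) c b]
No further items can be added.

I₀ = { [F → . S], [F → . b F b], [F' → . F], [S → . ) b c], [S → . ) c b], [S → . )], [S → .] }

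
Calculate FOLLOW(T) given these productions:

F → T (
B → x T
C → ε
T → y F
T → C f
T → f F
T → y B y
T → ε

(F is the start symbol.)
{ '(', 'y' }

To compute FOLLOW(T), find every occurrence of T on a right-hand side N → α T β: add FIRST(β) \ {ε}, and if β is empty or nullable also add FOLLOW(N). Iterate to a fixed point.

In F → T (: T is followed by '(', add FIRST('(') \ {ε} = { '(' }
In B → x T: T is at the end, add FOLLOW(B)

The FOLLOW sets referred to above (computed the same way, to a fixed point):
  FOLLOW(B) = { 'y' }

Taking the union: FOLLOW(T) = { '(', 'y' }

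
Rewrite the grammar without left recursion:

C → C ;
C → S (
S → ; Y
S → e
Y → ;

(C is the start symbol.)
C is directly left-recursive. The standard transformation for
  A → A α₁ | ... | A α_m | β₁ | ... | β_n
is
  A  → β₁ A' | ... | β_n A'
  A' → α₁ A' | ... | α_m A' | ε

C → S ( becomes C → S ( C'
C → C ; becomes C' → ; C'
Add C' → ε

Productions for other non-terminals are unchanged:
  S → ; Y
  S → e
  Y → ;

Resulting grammar:
C → S ( C'
C' → ; C'
C' → ε
S → ; Y
S → e
Y → ;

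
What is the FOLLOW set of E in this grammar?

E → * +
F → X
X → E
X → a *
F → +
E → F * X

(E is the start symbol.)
To compute FOLLOW(E), find every occurrence of E on a right-hand side N → α E β: add FIRST(β) \ {ε}, and if β is empty or nullable also add FOLLOW(N). Iterate to a fixed point.

E is the start symbol, so $ ∈ FOLLOW(E).
In X → E: E is at the end, add FOLLOW(X)

The FOLLOW sets referred to above (computed the same way, to a fixed point):
  FOLLOW(X) = { $, '*' }

Taking the union: FOLLOW(E) = { $, '*' }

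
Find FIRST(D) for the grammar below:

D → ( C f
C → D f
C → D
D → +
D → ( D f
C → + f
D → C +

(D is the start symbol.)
FIRST sets of the other non-terminals involved (by the same procedure, iterated to a fixed point):
  FIRST(C) = { '(', '+' }

From D → ( C f:
  - '(' is a terminal: add '(' and stop
From D → +:
  - '+' is a terminal: add '+' and stop
From D → ( D f:
  - '(' is a terminal: add '(' and stop
From D → C +:
  - C is a non-terminal: add FIRST(C) \ {ε} = { '(', '+' }
    C is not nullable, so stop

Collecting: FIRST(D) = { '(', '+' }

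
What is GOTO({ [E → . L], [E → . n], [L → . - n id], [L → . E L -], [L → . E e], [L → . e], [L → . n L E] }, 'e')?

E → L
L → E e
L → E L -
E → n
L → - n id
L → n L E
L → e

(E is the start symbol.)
GOTO(I, 'e') = CLOSURE({ [A → αX.β] : [A → α.Xβ] ∈ I, X = 'e' })

Items with dot before 'e', with the dot advanced:
  [L → . e] → [L → e .]
Closure adds nothing (no advanced item has the dot before a non-terminal).

GOTO = { [L → e .] }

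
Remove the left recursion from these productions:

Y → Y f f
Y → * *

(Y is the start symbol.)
Y is directly left-recursive. The standard transformation for
  A → A α₁ | ... | A α_m | β₁ | ... | β_n
is
  A  → β₁ A' | ... | β_n A'
  A' → α₁ A' | ... | α_m A' | ε

Y → * * becomes Y → * * Y'
Y → Y f f becomes Y' → f f Y'
Add Y' → ε

Resulting grammar:
Y → * * Y'
Y' → f f Y'
Y' → ε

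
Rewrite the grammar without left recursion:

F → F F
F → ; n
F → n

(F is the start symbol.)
F → ; n F'
F → n F'
F' → F F'
F' → ε

F is directly left-recursive. The standard transformation for
  A → A α₁ | ... | A α_m | β₁ | ... | β_n
is
  A  → β₁ A' | ... | β_n A'
  A' → α₁ A' | ... | α_m A' | ε

F → ; n becomes F → ; n F'
F → n becomes F → n F'
F → F F becomes F' → F F'
Add F' → ε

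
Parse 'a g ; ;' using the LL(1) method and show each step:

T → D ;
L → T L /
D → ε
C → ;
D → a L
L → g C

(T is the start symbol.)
Stack is shown with the top on the left.

Stack    Input      Action
--------------------------
T $      a g ; ; $  output T → D ;
D ; $    a g ; ; $  output D → a L
a L ; $  a g ; ; $  match 'a'
L ; $    g ; ; $    output L → g C
g C ; $  g ; ; $    match 'g'
C ; $    ; ; $      output C → ;
; ; $    ; ; $      match ';'
; $      ; $        match ';'
$        $          accept

The string is accepted.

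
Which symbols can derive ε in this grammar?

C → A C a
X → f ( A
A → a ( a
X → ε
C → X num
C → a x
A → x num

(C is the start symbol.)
A non-terminal is nullable if it can derive ε (the empty string): either it has an ε-production, or it has a production whose right-hand side consists entirely of nullable non-terminals.

ε-productions: X → ε
So X is immediately nullable.
No further non-terminal can be added: every production for the remaining non-terminals contains a terminal or a non-nullable non-terminal.
Nullable = { 'X' }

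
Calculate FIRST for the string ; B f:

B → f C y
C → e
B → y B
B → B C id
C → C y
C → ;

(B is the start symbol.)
To compute FIRST(; B f), process the symbols left to right:
Symbol ; is a terminal. Add ';' and stop.
FIRST(; B f) = { ';' }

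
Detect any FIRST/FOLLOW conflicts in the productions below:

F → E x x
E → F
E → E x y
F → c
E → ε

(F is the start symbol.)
Nullable non-terminals: E.
FIRST sets used below: FIRST(F) = { 'c', 'x' }, FIRST(E) = { 'c', 'x', ε }

E: nullable alternative(s) E → ε; FOLLOW(E) = { 'x' }
  E → F: FIRST \ {ε} = { 'c', 'x' } — overlaps FOLLOW(E) on { 'x' }: CONFLICT
  E → E x y: FIRST \ {ε} = { 'c', 'x' } — overlaps FOLLOW(E) on { 'x' }: CONFLICT
  E → ε: FIRST \ {ε} = { } — this is the only nullable alternative, skip

F has no nullable alternative, so no FIRST/FOLLOW check is needed there.

So the grammar has 2 FIRST/FOLLOW conflicts (marked CONFLICT above).

Answer: Yes. E → F with FOLLOW(E) on { 'x' }; E → E x y with FOLLOW(E) on { 'x' }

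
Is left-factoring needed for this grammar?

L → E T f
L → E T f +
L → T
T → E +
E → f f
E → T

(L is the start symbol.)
Left-factoring is needed when two productions for the same non-terminal
share a common prefix on the right-hand side.

Productions for L:
  L → E T f
  L → E T f +
  L → T
Productions for E:
  E → f f
  E → T

Found common prefix 'E T f' in productions for L

Answer: Yes, L has productions with common prefix 'E T f'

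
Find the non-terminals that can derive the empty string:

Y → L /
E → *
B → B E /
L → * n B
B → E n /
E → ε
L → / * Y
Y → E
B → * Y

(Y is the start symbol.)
A non-terminal is nullable if it can derive ε (the empty string): either it has an ε-production, or it has a production whose right-hand side consists entirely of nullable non-terminals.

ε-productions: E → ε
So E is immediately nullable.
Y → E: every symbol on the right is nullable, so Y is nullable too.
No further non-terminal can be added: every production for the remaining non-terminals contains a terminal or a non-nullable non-terminal.
Nullable = { 'E', 'Y' }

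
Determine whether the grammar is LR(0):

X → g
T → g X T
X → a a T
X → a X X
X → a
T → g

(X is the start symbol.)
A grammar is LR(0) if no state in the canonical LR(0) collection has:
  - both a shift item (dot before a terminal) and a complete item (shift-reduce conflict), or
  - two or more complete items (reduce-reduce conflict; the accept item [X' → X .] counts as a complete item here).

Augment with X' → X and build the canonical LR(0) collection (I0 = CLOSURE({[X' → . X]}), then GOTO on every symbol after a dot until no new states appear). It has 12 states:
  I0: { [X → . a X X], [X → . a a T], [X → . a], [X → . g], [X' → . X] }  — shift
  I1: { [X' → X .] }  — accept
  I2: { [X → . a X X], [X → . a a T], [X → . a], [X → . g], [X → a . X X], [X → a . a T], [X → a .] }  — shift, reduce
  I3: { [X → g .] }  — reduce
  I4: { [X → . a X X], [X → . a a T], [X → . a], [X → . g], [X → a X . X] }  — shift
  I5: { [T → . g X T], [T → . g], [X → . a X X], [X → . a a T], [X → . a], [X → . g], [X → a . X X], [X → a . a T], [X → a .], [X → a a . T] }  — shift, reduce
  I6: { [X → a a T .] }  — reduce
  I7: { [T → g . X T], [T → g .], [X → . a X X], [X → . a a T], [X → . a], [X → . g], [X → g .] }  — shift, 2 reduces
  I8: { [T → . g X T], [T → . g], [T → g X . T] }  — shift
  I9: { [T → g X T .] }  — reduce
  I10: { [T → g . X T], [T → g .], [X → . a X X], [X → . a a T], [X → . a], [X → . g] }  — shift, reduce
  I11: { [X → a X X .] }  — reduce

Conflict in state I2:
  Shift-reduce conflict between [X → a .] and [X → . a]
So the grammar is NOT LR(0).

Answer: No. Shift-reduce conflict between [X → a .] and [X → . a]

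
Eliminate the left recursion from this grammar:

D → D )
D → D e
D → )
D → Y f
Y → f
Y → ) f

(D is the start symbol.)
D is directly left-recursive. The standard transformation for
  A → A α₁ | ... | A α_m | β₁ | ... | β_n
is
  A  → β₁ A' | ... | β_n A'
  A' → α₁ A' | ... | α_m A' | ε

D → ) becomes D → ) D'
D → Y f becomes D → Y f D'
D → D ) becomes D' → ) D'
D → D e becomes D' → e D'
Add D' → ε

Productions for other non-terminals are unchanged:
  Y → f
  Y → ) f

Resulting grammar:
D → ) D'
D → Y f D'
D' → ) D'
D' → e D'
D' → ε
Y → f
Y → ) f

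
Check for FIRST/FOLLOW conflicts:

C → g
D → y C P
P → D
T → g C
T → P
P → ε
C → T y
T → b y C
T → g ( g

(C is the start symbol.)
A FIRST/FOLLOW conflict occurs when a non-terminal N has a nullable alternative N → β (β ⇒* ε) and another alternative N → α with FIRST(α) ∩ FOLLOW(N) ≠ ∅: on such a lookahead the parser cannot decide between expanding α and letting N vanish via β.

Nullable non-terminals: P, T.
FIRST sets used below: FIRST(D) = { 'y' }, FIRST(P) = { 'y', ε }

P: nullable alternative(s) P → ε; FOLLOW(P) = { 'y' }
  P → D: FIRST \ {ε} = { 'y' } — overlaps FOLLOW(P) on { 'y' }: CONFLICT
  P → ε: FIRST \ {ε} = { } — this is the only nullable alternative, skip

T: nullable alternative(s) T → P; FOLLOW(T) = { 'y' }
  T → g C: FIRST \ {ε} = { 'g' } — disjoint from FOLLOW(T)
  T → P: FIRST \ {ε} = { 'y' } — this is the only nullable alternative, skip
  T → b y C: FIRST \ {ε} = { 'b' } — disjoint from FOLLOW(T)
  T → g ( g: FIRST \ {ε} = { 'g' } — disjoint from FOLLOW(T)

C, D have no nullable alternative, so no FIRST/FOLLOW check is needed there.

So the grammar has 1 FIRST/FOLLOW conflict (marked CONFLICT above).

Answer: Yes. P → D with FOLLOW(P) on { 'y' }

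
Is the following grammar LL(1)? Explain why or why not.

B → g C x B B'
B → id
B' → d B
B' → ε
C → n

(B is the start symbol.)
No. Predict set conflict for B': { 'd' }

A grammar is LL(1) if for each non-terminal N with multiple productions, the predict sets of those productions are pairwise disjoint, where PREDICT(N → α) = (FIRST(α) \ {ε}) ∪ (FOLLOW(N) if α ⇒* ε).

Relevant sets:
  FOLLOW(B') = { $, 'd' }

For B:
  PREDICT(B → g C x B B') = { 'g' }
  PREDICT(B → id) = { 'id' }
For B':
  PREDICT(B' → d B) = { 'd' }
  PREDICT(B' → ε) = { $, 'd' }
C has a single production, so nothing to check there.

Conflict found: Predict set conflict for B': { 'd' }
The grammar is NOT LL(1).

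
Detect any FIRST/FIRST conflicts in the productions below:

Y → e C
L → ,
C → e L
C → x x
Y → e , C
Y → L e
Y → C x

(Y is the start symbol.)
Yes. Y → e C / Y → e ',' C on { 'e' }; Y → e C / Y → C x on { 'e' }; Y → e ',' C / Y → C x on { 'e' }

A FIRST/FIRST conflict occurs when two productions N → α and N → β for the same non-terminal have FIRST(α) ∩ FIRST(β) ≠ ∅ (with ε ∈ FIRST of a nullable right-hand side, so two nullable alternatives also conflict).

FIRST sets of the non-terminals at (or reachable through a nullable prefix from) the front of some alternative:
  FIRST(L) = { ',' }
  FIRST(C) = { 'e', 'x' }

Productions for Y:
  Y → e C: FIRST = { 'e' }
  Y → e , C: FIRST = { 'e' }
  Y → L e: FIRST = { ',' }
  Y → C x: FIRST = { 'e', 'x' }
Productions for C:
  C → e L: FIRST = { 'e' }
  C → x x: FIRST = { 'x' }
L has only one production, so no FIRST/FIRST conflict is possible there.

Conflict for Y: Y → e C and Y → e , C
  Overlap: { 'e' }
Conflict for Y: Y → e C and Y → C x
  Overlap: { 'e' }
Conflict for Y: Y → e , C and Y → C x
  Overlap: { 'e' }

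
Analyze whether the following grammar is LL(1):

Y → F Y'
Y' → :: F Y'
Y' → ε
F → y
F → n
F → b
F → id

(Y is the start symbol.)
Yes, the grammar is LL(1).

A grammar is LL(1) if for each non-terminal N with multiple productions, the predict sets of those productions are pairwise disjoint, where PREDICT(N → α) = (FIRST(α) \ {ε}) ∪ (FOLLOW(N) if α ⇒* ε).

Relevant sets:
  FOLLOW(Y') = { $ }

For Y':
  PREDICT(Y' → :: F Y') = { '::' }
  PREDICT(Y' → ε) = { $ }
For F:
  PREDICT(F → y) = { 'y' }
  PREDICT(F → n) = { 'n' }
  PREDICT(F → b) = { 'b' }
  PREDICT(F → id) = { 'id' }
Y has a single production, so nothing to check there.

All predict sets are disjoint. The grammar IS LL(1).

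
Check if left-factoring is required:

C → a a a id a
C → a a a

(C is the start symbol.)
Left-factoring is needed when two productions for the same non-terminal
share a common prefix on the right-hand side.

Productions for C:
  C → a a a id a
  C → a a a

Found common prefix 'a a a' in productions for C

Answer: Yes, C has productions with common prefix 'a a a'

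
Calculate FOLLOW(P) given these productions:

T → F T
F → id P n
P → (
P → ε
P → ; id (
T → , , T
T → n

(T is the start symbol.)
To compute FOLLOW(P), find every occurrence of P on a right-hand side N → α P β: add FIRST(β) \ {ε}, and if β is empty or nullable also add FOLLOW(N). Iterate to a fixed point.

In F → id P n: P is followed by n, add FIRST(n) \ {ε} = { 'n' }

Taking the union: FOLLOW(P) = { 'n' }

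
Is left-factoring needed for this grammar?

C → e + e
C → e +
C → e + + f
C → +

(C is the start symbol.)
Left-factoring is needed when two productions for the same non-terminal
share a common prefix on the right-hand side.

Productions for C:
  C → e + e
  C → e +
  C → e + + f
  C → +

Found common prefix 'e +' in productions for C

Answer: Yes, C has productions with common prefix 'e +'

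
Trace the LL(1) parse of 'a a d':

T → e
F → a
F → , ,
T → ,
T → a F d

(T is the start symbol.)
LL(1) parsing maintains a stack (initially the start symbol over $) and the input. At each step: if the stack top is a terminal, match it against the current input token; if it is a non-terminal N, replace it with the RHS of M[N, lookahead] (the unique production whose predict set contains the lookahead).

Stack is shown with the top on the left.

Stack    Input    Action
------------------------
T $      a a d $  output T → a F d
a F d $  a a d $  match 'a'
F d $    a d $    output F → a
a d $    a d $    match 'a'
d $      d $      match 'd'
$        $        accept

The string is accepted.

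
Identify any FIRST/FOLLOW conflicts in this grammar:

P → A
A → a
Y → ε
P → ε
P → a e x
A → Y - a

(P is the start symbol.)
No FIRST/FOLLOW conflicts.

A FIRST/FOLLOW conflict occurs when a non-terminal N has a nullable alternative N → β (β ⇒* ε) and another alternative N → α with FIRST(α) ∩ FOLLOW(N) ≠ ∅: on such a lookahead the parser cannot decide between expanding α and letting N vanish via β.

Nullable non-terminals: P, Y.
FIRST sets used below: FIRST(A) = { '-', 'a' }

P: nullable alternative(s) P → ε; FOLLOW(P) = { $ }
  P → A: FIRST \ {ε} = { '-', 'a' } — disjoint from FOLLOW(P)
  P → ε: FIRST \ {ε} = { } — this is the only nullable alternative, skip
  P → a e x: FIRST \ {ε} = { 'a' } — disjoint from FOLLOW(P)
Y has a nullable alternative but only one production, so nothing to check.

A has no nullable alternative, so no FIRST/FOLLOW check is needed there.

No FIRST/FOLLOW conflicts found.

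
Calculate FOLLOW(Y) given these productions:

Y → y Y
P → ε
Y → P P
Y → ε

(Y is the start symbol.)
{ $ }

To compute FOLLOW(Y), find every occurrence of Y on a right-hand side N → α Y β: add FIRST(β) \ {ε}, and if β is empty or nullable also add FOLLOW(N). Iterate to a fixed point.

Y is the start symbol, so $ ∈ FOLLOW(Y).
In Y → y Y: Y is at the end; this adds FOLLOW(Y) to itself — nothing new

Taking the union: FOLLOW(Y) = { $ }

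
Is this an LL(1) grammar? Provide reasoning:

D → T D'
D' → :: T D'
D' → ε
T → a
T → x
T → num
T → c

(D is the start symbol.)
Yes, the grammar is LL(1).

Relevant sets:
  FOLLOW(D') = { $ }

For D':
  PREDICT(D' → :: T D') = { '::' }
  PREDICT(D' → ε) = { $ }
For T:
  PREDICT(T → a) = { 'a' }
  PREDICT(T → x) = { 'x' }
  PREDICT(T → num) = { 'num' }
  PREDICT(T → c) = { 'c' }
D has a single production, so nothing to check there.

All predict sets are disjoint. The grammar IS LL(1).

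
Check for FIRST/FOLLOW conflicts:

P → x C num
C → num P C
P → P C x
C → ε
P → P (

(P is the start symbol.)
Yes. C → num P C with FOLLOW(C) on { 'num' }

Nullable non-terminals: C.

C: nullable alternative(s) C → ε; FOLLOW(C) = { 'num', 'x' }
  C → num P C: FIRST \ {ε} = { 'num' } — overlaps FOLLOW(C) on { 'num' }: CONFLICT
  C → ε: FIRST \ {ε} = { } — this is the only nullable alternative, skip

P has no nullable alternative, so no FIRST/FOLLOW check is needed there.

So the grammar has 1 FIRST/FOLLOW conflict (marked CONFLICT above).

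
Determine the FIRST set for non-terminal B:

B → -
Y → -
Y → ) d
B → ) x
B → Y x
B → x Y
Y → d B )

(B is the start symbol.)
FIRST sets of the other non-terminals involved (by the same procedure, iterated to a fixed point):
  FIRST(Y) = { ')', '-', 'd' }

From B → -:
  - '-' is a terminal: add '-' and stop
From B → ) x:
  - ')' is a terminal: add ')' and stop
From B → Y x:
  - Y is a non-terminal: add FIRST(Y) \ {ε} = { ')', '-', 'd' }
    Y is not nullable, so stop
From B → x Y:
  - x is a terminal: add 'x' and stop

Collecting: FIRST(B) = { ')', '-', 'd', 'x' }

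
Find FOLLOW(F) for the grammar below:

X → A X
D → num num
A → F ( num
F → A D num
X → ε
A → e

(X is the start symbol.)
In A → F ( num: F is followed by '(' num, add FIRST('(' num) \ {ε} = { '(' }

Taking the union: FOLLOW(F) = { '(' }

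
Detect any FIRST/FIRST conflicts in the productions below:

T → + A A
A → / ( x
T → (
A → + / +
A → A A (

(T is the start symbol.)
A FIRST/FIRST conflict occurs when two productions N → α and N → β for the same non-terminal have FIRST(α) ∩ FIRST(β) ≠ ∅ (with ε ∈ FIRST of a nullable right-hand side, so two nullable alternatives also conflict).

FIRST sets of the non-terminals at (or reachable through a nullable prefix from) the front of some alternative:
  FIRST(A) = { '+', '/' }

Productions for T:
  T → + A A: FIRST = { '+' }
  T → (: FIRST = { '(' }
Productions for A:
  A → / ( x: FIRST = { '/' }
  A → + / +: FIRST = { '+' }
  A → A A (: FIRST = { '+', '/' }

Conflict for A: A → / ( x and A → A A (
  Overlap: { '/' }
Conflict for A: A → + / + and A → A A (
  Overlap: { '+' }

Answer: Yes. A → '/' '(' x / A → A A '(' on { '/' }; A → '+' '/' '+' / A → A A '(' on { '+' }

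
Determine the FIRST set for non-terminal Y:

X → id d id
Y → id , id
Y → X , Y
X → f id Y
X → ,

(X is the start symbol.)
To compute FIRST(Y), examine every production with Y on the left-hand side, reading each right-hand side left to right until a non-nullable symbol is reached.

FIRST sets of the other non-terminals involved (by the same procedure, iterated to a fixed point):
  FIRST(X) = { ',', 'f', 'id' }

From Y → id , id:
  - id is a terminal: add 'id' and stop
From Y → X , Y:
  - X is a non-terminal: add FIRST(X) \ {ε} = { ',', 'f', 'id' }
    X is not nullable, so stop

Collecting: FIRST(Y) = { ',', 'f', 'id' }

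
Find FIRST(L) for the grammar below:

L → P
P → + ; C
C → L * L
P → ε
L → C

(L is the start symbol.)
To compute FIRST(L), examine every production with L on the left-hand side, reading each right-hand side left to right until a non-nullable symbol is reached.

FIRST sets of the other non-terminals involved (by the same procedure, iterated to a fixed point):
  FIRST(P) = { '+', ε }
  FIRST(C) = { '*', '+' }

From L → P:
  - P is a non-terminal: add FIRST(P) \ {ε} = { '+' }
    P is nullable and nothing follows, so the whole right-hand side can vanish: ε ∈ FIRST(L)
From L → C:
  - C is a non-terminal: add FIRST(C) \ {ε} = { '*', '+' }
    C is not nullable, so stop

Collecting: FIRST(L) = { '*', '+', ε }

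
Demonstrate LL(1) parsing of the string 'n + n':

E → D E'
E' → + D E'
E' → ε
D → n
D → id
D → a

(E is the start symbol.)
LL(1) parsing maintains a stack (initially the start symbol over $) and the input. At each step: if the stack top is a terminal, match it against the current input token; if it is a non-terminal N, replace it with the RHS of M[N, lookahead] (the unique production whose predict set contains the lookahead).

Stack is shown with the top on the left.

Stack     Input    Action
-------------------------
E $       n + n $  output E → D E'
D E' $    n + n $  output D → n
n E' $    n + n $  match 'n'
E' $      + n $    output E' → + D E'
+ D E' $  + n $    match '+'
D E' $    n $      output D → n
n E' $    n $      match 'n'
E' $      $        output E' → ε
$         $        accept

The string is accepted.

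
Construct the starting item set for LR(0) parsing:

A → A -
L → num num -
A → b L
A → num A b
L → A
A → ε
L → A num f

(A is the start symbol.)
First, augment the grammar with A' → A
I₀ = CLOSURE({ [A' → . A] }):
  [A' → . A] has the dot before A: add [A → . A -], [A → . b L], [A → . num A b], [A → .]
No further items can be added.

I₀ = { [A → . A -], [A → . b L], [A → . num A b], [A → .], [A' → . A] }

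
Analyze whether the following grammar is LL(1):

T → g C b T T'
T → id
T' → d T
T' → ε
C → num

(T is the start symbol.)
A grammar is LL(1) if for each non-terminal N with multiple productions, the predict sets of those productions are pairwise disjoint, where PREDICT(N → α) = (FIRST(α) \ {ε}) ∪ (FOLLOW(N) if α ⇒* ε).

Relevant sets:
  FOLLOW(T') = { $, 'd' }

For T:
  PREDICT(T → g C b T T') = { 'g' }
  PREDICT(T → id) = { 'id' }
For T':
  PREDICT(T' → d T) = { 'd' }
  PREDICT(T' → ε) = { $, 'd' }
C has a single production, so nothing to check there.

Conflict found: Predict set conflict for T': { 'd' }
The grammar is NOT LL(1).

Answer: No. Predict set conflict for T': { 'd' }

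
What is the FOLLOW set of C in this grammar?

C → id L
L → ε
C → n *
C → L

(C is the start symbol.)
{ $ }

C is the start symbol, so $ ∈ FOLLOW(C).
C does not occur on any right-hand side.

Taking the union: FOLLOW(C) = { $ }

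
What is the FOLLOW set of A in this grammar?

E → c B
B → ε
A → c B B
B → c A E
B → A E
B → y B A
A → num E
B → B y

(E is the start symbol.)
In B → c A E: A is followed by E, add FIRST(E) \ {ε} = { 'c' }
In B → A E: A is followed by E, add FIRST(E) \ {ε} = { 'c' }
In B → y B A: A is at the end, add FOLLOW(B)

The FOLLOW sets referred to above (computed the same way, to a fixed point):
  FOLLOW(B) = { $, 'c', 'num', 'y' }

Taking the union: FOLLOW(A) = { $, 'c', 'num', 'y' }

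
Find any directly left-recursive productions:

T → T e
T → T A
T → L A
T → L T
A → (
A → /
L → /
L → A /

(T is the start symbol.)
Direct left recursion occurs when N → N α for some non-terminal N (the right-hand side begins with the left-hand side itself).

T → T e: LEFT RECURSIVE (starts with T)
T → T A: LEFT RECURSIVE (starts with T)
T → L A: starts with L
T → L T: starts with L
A → (: starts with '('
A → /: starts with '/'
L → /: starts with '/'
L → A /: starts with A

The grammar has direct left recursion on: T.

Answer: Yes, T is left-recursive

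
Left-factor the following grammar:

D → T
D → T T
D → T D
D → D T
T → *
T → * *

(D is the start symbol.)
Left-factoring transforms A → αβ₁ | αβ₂ into A → αA' and A' → β₁ | β₂
(α is the longest common prefix among the alternatives). Repeat until
no nonterminal has two alternatives with a common prefix.

Round 1: D has alternatives sharing prefix 'T'. Introduce D': D → T D'
  Add: D' → ε
  Add: D' → T
  Add: D' → D

Round 2: T has alternatives sharing prefix '*'. Introduce T': T → * T'
  Add: T' → ε
  Add: T' → *

No remaining common prefixes — done.

Resulting grammar:
D → T D'
D' → ε
D' → T
D' → D
D → D T
T → * T'
T' → ε
T' → *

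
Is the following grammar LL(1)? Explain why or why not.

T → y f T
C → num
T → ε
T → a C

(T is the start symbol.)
Relevant sets:
  FOLLOW(T) = { $ }

For T:
  PREDICT(T → y f T) = { 'y' }
  PREDICT(T → ε) = { $ }
  PREDICT(T → a C) = { 'a' }
C has a single production, so nothing to check there.

All predict sets are disjoint. The grammar IS LL(1).

Answer: Yes, the grammar is LL(1).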